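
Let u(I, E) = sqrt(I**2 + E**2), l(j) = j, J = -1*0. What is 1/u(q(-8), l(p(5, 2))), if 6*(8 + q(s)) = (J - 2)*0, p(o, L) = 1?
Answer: sqrt(65)/65 ≈ 0.12403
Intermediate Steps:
J = 0
q(s) = -8 (q(s) = -8 + ((0 - 2)*0)/6 = -8 + (-2*0)/6 = -8 + (1/6)*0 = -8 + 0 = -8)
u(I, E) = sqrt(E**2 + I**2)
1/u(q(-8), l(p(5, 2))) = 1/(sqrt(1**2 + (-8)**2)) = 1/(sqrt(1 + 64)) = 1/(sqrt(65)) = sqrt(65)/65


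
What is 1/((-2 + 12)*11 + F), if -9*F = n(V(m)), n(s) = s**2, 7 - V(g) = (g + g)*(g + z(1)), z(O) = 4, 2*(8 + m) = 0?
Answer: -1/251 ≈ -0.0039841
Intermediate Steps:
m = -8 (m = -8 + (1/2)*0 = -8 + 0 = -8)
V(g) = 7 - 2*g*(4 + g) (V(g) = 7 - (g + g)*(g + 4) = 7 - 2*g*(4 + g))
F = -361 (F = -(7 - 8*(-8) - 2*(-8)**2)**2/9 = -(7 + 64 - 2*64)**2/9 = -(7 + 64 - 128)**2/9 = -1/9*(-57)**2 = -1/9*3249 = -361)
1/((-2 + 12)*11 + F) = 1/((-2 + 12)*11 - 361) = 1/(10*11 - 361) = 1/(110 - 361) = 1/(-251) = -1/251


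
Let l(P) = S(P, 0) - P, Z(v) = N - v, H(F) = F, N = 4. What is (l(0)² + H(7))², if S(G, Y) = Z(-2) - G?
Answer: 1849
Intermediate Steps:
Z(v) = 4 - v
S(G, Y) = 6 - G (S(G, Y) = (4 - 1*(-2)) - G = (4 + 2) - G = 6 - G)
l(P) = 6 - 2*P (l(P) = (6 - P) - P = 6 - 2*P)
(l(0)² + H(7))² = ((6 - 2*0)² + 7)² = ((6 + 0)² + 7)² = (6² + 7)² = (36 + 7)² = 43² = 1849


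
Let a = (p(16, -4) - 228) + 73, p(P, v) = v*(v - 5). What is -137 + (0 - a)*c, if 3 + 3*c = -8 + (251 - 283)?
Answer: -5528/3 ≈ -1842.7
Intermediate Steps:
c = -43/3 (c = -1 + (-8 + (251 - 283))/3 = -1 + (-8 - 32)/3 = -1 + (1/3)*(-40) = -1 - 40/3 = -43/3 ≈ -14.333)
p(P, v) = v*(-5 + v)
a = -119 (a = (-4*(-5 - 4) - 228) + 73 = (-4*(-9) - 228) + 73 = (36 - 228) + 73 = -192 + 73 = -119)
-137 + (0 - a)*c = -137 + (0 - 1*(-119))*(-43/3) = -137 + (0 + 119)*(-43/3) = -137 + 119*(-43/3) = -137 - 5117/3 = -5528/3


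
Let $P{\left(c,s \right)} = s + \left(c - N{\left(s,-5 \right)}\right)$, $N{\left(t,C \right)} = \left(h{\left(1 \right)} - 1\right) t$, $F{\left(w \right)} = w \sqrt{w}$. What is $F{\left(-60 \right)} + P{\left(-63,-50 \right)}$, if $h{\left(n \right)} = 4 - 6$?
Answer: $-263 - 120 i \sqrt{15} \approx -263.0 - 464.76 i$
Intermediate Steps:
$F{\left(w \right)} = w^{\frac{3}{2}}$
$h{\left(n \right)} = -2$ ($h{\left(n \right)} = 4 - 6 = -2$)
$N{\left(t,C \right)} = - 3 t$ ($N{\left(t,C \right)} = \left(-2 - 1\right) t = - 3 t$)
$P{\left(c,s \right)} = c + 4 s$ ($P{\left(c,s \right)} = s + \left(c - - 3 s\right) = s + \left(c + 3 s\right) = c + 4 s$)
$F{\left(-60 \right)} + P{\left(-63,-50 \right)} = \left(-60\right)^{\frac{3}{2}} + \left(-63 + 4 \left(-50\right)\right) = - 120 i \sqrt{15} - 263 = -263 - 120 i \sqrt{15}$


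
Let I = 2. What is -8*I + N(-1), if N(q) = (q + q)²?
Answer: -12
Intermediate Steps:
N(q) = 4*q² (N(q) = (2*q)² = 4*q²)
-8*I + N(-1) = -8*2 + 4*(-1)² = -16 + 4*1 = -16 + 4 = -12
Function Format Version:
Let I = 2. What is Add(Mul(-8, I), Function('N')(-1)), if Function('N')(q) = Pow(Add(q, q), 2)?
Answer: -12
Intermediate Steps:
Function('N')(q) = Mul(4, Pow(q, 2)) (Function('N')(q) = Pow(Mul(2, q), 2) = Mul(4, Pow(q, 2)))
Add(Mul(-8, I), Function('N')(-1)) = Add(Mul(-8, 2), Mul(4, Pow(-1, 2))) = Add(-16, Mul(4, 1)) = Add(-16, 4) = -12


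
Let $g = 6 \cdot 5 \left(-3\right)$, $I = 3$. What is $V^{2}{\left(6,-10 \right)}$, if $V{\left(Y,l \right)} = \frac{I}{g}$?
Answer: $\frac{1}{900} \approx 0.0011111$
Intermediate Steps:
$g = -90$ ($g = 30 \left(-3\right) = -90$)
$V{\left(Y,l \right)} = - \frac{1}{30}$ ($V{\left(Y,l \right)} = \frac{3}{-90} = 3 \left(- \frac{1}{90}\right) = - \frac{1}{30}$)
$V^{2}{\left(6,-10 \right)} = \left(- \frac{1}{30}\right)^{2} = \frac{1}{900}$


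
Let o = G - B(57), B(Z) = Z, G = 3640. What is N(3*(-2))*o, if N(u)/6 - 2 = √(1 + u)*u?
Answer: 42996 - 128988*I*√5 ≈ 42996.0 - 2.8843e+5*I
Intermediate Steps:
o = 3583 (o = 3640 - 1*57 = 3640 - 57 = 3583)
N(u) = 12 + 6*u*√(1 + u) (N(u) = 12 + 6*(√(1 + u)*u) = 12 + 6*(u*√(1 + u)) = 12 + 6*u*√(1 + u))
N(3*(-2))*o = (12 + 6*(3*(-2))*√(1 + 3*(-2)))*3583 = (12 + 6*(-6)*√(1 - 6))*3583 = (12 + 6*(-6)*√(-5))*3583 = (12 + 6*(-6)*(I*√5))*3583 = (12 - 36*I*√5)*3583 = 42996 - 128988*I*√5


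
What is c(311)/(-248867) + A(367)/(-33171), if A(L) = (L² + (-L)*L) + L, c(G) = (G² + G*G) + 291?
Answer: -6517651532/8255167257 ≈ -0.78952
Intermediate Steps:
c(G) = 291 + 2*G² (c(G) = (G² + G²) + 291 = 2*G² + 291 = 291 + 2*G²)
A(L) = L (A(L) = (L² - L²) + L = 0 + L = L)
c(311)/(-248867) + A(367)/(-33171) = (291 + 2*311²)/(-248867) + 367/(-33171) = (291 + 2*96721)*(-1/248867) + 367*(-1/33171) = (291 + 193442)*(-1/248867) - 367/33171 = 193733*(-1/248867) - 367/33171 = -193733/248867 - 367/33171 = -6517651532/8255167257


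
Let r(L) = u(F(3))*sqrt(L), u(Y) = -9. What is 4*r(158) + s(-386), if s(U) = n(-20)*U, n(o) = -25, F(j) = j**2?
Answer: 9650 - 36*sqrt(158) ≈ 9197.5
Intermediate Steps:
s(U) = -25*U
r(L) = -9*sqrt(L)
4*r(158) + s(-386) = 4*(-9*sqrt(158)) - 25*(-386) = -36*sqrt(158) + 9650 = 9650 - 36*sqrt(158)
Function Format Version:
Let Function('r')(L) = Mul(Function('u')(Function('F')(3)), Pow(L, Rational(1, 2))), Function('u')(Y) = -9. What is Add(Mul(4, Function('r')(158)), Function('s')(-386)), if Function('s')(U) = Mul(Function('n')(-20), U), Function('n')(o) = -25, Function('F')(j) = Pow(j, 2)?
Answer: Add(9650, Mul(-36, Pow(158, Rational(1, 2)))) ≈ 9197.5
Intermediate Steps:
Function('s')(U) = Mul(-25, U)
Function('r')(L) = Mul(-9, Pow(L, Rational(1, 2)))
Add(Mul(4, Function('r')(158)), Function('s')(-386)) = Add(Mul(4, Mul(-9, Pow(158, Rational(1, 2)))), Mul(-25, -386)) = Add(Mul(-36, Pow(158, Rational(1, 2))), 9650) = Add(9650, Mul(-36, Pow(158, Rational(1, 2))))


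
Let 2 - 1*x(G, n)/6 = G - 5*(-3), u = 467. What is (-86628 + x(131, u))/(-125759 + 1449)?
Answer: 43746/62155 ≈ 0.70382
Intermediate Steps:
x(G, n) = -78 - 6*G (x(G, n) = 12 - 6*(G - 5*(-3)) = 12 - 6*(G + 15) = 12 - 6*(15 + G) = 12 + (-90 - 6*G) = -78 - 6*G)
(-86628 + x(131, u))/(-125759 + 1449) = (-86628 + (-78 - 6*131))/(-125759 + 1449) = (-86628 + (-78 - 786))/(-124310) = (-86628 - 864)*(-1/124310) = -87492*(-1/124310) = 43746/62155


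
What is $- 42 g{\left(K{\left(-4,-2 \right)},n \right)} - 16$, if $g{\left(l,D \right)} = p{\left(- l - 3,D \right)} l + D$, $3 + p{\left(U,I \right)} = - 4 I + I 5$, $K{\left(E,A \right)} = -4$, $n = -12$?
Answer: $-2032$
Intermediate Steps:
$p{\left(U,I \right)} = -3 + I$ ($p{\left(U,I \right)} = -3 - \left(4 I - I 5\right) = -3 + \left(- 4 I + 5 I\right) = -3 + I$)
$g{\left(l,D \right)} = D + l \left(-3 + D\right)$ ($g{\left(l,D \right)} = \left(-3 + D\right) l + D = l \left(-3 + D\right) + D = D + l \left(-3 + D\right)$)
$- 42 g{\left(K{\left(-4,-2 \right)},n \right)} - 16 = - 42 \left(-12 - 4 \left(-3 - 12\right)\right) - 16 = - 42 \left(-12 - -60\right) - 16 = - 42 \left(-12 + 60\right) - 16 = \left(-42\right) 48 - 16 = -2016 - 16 = -2032$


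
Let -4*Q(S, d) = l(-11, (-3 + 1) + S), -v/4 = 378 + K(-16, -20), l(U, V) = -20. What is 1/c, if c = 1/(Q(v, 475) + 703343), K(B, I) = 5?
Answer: 703348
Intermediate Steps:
v = -1532 (v = -4*(378 + 5) = -4*383 = -1532)
Q(S, d) = 5 (Q(S, d) = -1/4*(-20) = 5)
c = 1/703348 (c = 1/(5 + 703343) = 1/703348 ≈ 1.4218e-6)
1/c = 1/(1/703348) = 703348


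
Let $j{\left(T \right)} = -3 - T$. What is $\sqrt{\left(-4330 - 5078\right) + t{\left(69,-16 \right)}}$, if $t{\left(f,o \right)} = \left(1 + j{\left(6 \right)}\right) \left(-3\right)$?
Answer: $2 i \sqrt{2346} \approx 96.871 i$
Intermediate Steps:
$t{\left(f,o \right)} = 24$ ($t{\left(f,o \right)} = \left(1 - 9\right) \left(-3\right) = \left(-8\right) \left(-3\right) = 24$)
$\sqrt{\left(-4330 - 5078\right) + t{\left(69,-16 \right)}} = \sqrt{\left(-4330 - 5078\right) + 24} = \sqrt{-9408 + 24} = \sqrt{-9384} = 2 i \sqrt{2346}$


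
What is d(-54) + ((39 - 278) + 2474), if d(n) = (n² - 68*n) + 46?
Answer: 8869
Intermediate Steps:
d(n) = 46 + n² - 68*n
d(-54) + ((39 - 278) + 2474) = (46 + (-54)² - 68*(-54)) + ((39 - 278) + 2474) = (46 + 2916 + 3672) + (-239 + 2474) = 6634 + 2235 = 8869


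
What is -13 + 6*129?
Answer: 761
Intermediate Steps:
-13 + 6*129 = -13 + 774 = 761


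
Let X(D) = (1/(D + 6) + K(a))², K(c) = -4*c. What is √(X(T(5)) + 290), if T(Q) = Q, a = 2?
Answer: √42659/11 ≈ 18.776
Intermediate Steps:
X(D) = (-8 + 1/(6 + D))² (X(D) = (1/(D + 6) - 4*2)² = (1/(6 + D) - 8)² = (-8 + 1/(6 + D))²)
√(X(T(5)) + 290) = √((47 + 8*5)²/(6 + 5)² + 290) = √((47 + 40)²/11² + 290) = √((1/121)*87² + 290) = √((1/121)*7569 + 290) = √(7569/121 + 290) = √(42659/121) = √42659/11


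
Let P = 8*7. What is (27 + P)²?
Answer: 6889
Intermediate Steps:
P = 56
(27 + P)² = (27 + 56)² = 83² = 6889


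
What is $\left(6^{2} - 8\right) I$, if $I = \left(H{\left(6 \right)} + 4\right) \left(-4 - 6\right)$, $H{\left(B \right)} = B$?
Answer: $-2800$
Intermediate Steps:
$I = -100$ ($I = \left(6 + 4\right) \left(-4 - 6\right) = 10 \left(-10\right) = -100$)
$\left(6^{2} - 8\right) I = \left(6^{2} - 8\right) \left(-100\right) = \left(36 - 8\right) \left(-100\right) = 28 \left(-100\right) = -2800$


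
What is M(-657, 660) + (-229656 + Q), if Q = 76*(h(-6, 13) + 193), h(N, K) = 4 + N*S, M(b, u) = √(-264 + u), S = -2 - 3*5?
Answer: -206932 + 6*√11 ≈ -2.0691e+5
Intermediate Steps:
S = -17 (S = -2 - 15 = -17)
h(N, K) = 4 - 17*N (h(N, K) = 4 + N*(-17) = 4 - 17*N)
Q = 22724 (Q = 76*((4 - 17*(-6)) + 193) = 76*((4 + 102) + 193) = 76*(106 + 193) = 76*299 = 22724)
M(-657, 660) + (-229656 + Q) = √(-264 + 660) + (-229656 + 22724) = √396 - 206932 = 6*√11 - 206932 = -206932 + 6*√11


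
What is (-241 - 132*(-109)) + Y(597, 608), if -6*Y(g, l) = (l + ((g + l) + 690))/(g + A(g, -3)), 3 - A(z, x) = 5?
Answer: 50502287/3570 ≈ 14146.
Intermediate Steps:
A(z, x) = -2 (A(z, x) = 3 - 1*5 = 3 - 5 = -2)
Y(g, l) = -(690 + g + 2*l)/(6*(-2 + g)) (Y(g, l) = -(l + ((g + l) + 690))/(6*(g - 2)) = -(l + (690 + g + l))/(6*(-2 + g)) = -(690 + g + 2*l)/(6*(-2 + g)))
(-241 - 132*(-109)) + Y(597, 608) = (-241 - 132*(-109)) + (-690 - 1*597 - 2*608)/(6*(-2 + 597)) = (-241 + 14388) + (1/6)*(-690 - 597 - 1216)/595 = 14147 + (1/6)*(1/595)*(-2503) = 14147 - 2503/3570 = 50502287/3570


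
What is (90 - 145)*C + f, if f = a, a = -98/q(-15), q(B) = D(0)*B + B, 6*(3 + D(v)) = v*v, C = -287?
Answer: 236726/15 ≈ 15782.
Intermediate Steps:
D(v) = -3 + v²/6 (D(v) = -3 + (v*v)/6 = -3 + v²/6)
q(B) = -2*B (q(B) = (-3 + (⅙)*0²)*B + B = (-3 + (⅙)*0)*B + B = (-3 + 0)*B + B = -3*B + B = -2*B)
a = -49/15 (a = -98/((-2*(-15))) = -98/30 = -98*1/30 = -49/15 ≈ -3.2667)
f = -49/15 ≈ -3.2667
(90 - 145)*C + f = (90 - 145)*(-287) - 49/15 = -55*(-287) - 49/15 = 15785 - 49/15 = 236726/15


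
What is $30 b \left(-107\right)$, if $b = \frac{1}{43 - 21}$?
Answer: $- \frac{1605}{11} \approx -145.91$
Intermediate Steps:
$b = \frac{1}{22} \approx 0.045455$
$30 b \left(-107\right) = 30 \cdot \frac{1}{22} \left(-107\right) = \frac{15}{11} \left(-107\right) = - \frac{1605}{11}$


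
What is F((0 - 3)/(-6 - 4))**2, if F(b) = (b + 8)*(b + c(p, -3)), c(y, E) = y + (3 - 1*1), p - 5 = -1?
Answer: 27342441/10000 ≈ 2734.2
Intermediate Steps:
p = 4 (p = 5 - 1 = 4)
c(y, E) = 2 + y (c(y, E) = y + (3 - 1) = y + 2 = 2 + y)
F(b) = (6 + b)*(8 + b) (F(b) = (b + 8)*(b + (2 + 4)) = (8 + b)*(b + 6) = (8 + b)*(6 + b) = (6 + b)*(8 + b))
F((0 - 3)/(-6 - 4))**2 = (48 + ((0 - 3)/(-6 - 4))**2 + 14*((0 - 3)/(-6 - 4)))**2 = (48 + (-3/(-10))**2 + 14*(-3/(-10)))**2 = (48 + (-3*(-1/10))**2 + 14*(-3*(-1/10)))**2 = (48 + (3/10)**2 + 14*(3/10))**2 = (48 + 9/100 + 21/5)**2 = (5229/100)**2 = 27342441/10000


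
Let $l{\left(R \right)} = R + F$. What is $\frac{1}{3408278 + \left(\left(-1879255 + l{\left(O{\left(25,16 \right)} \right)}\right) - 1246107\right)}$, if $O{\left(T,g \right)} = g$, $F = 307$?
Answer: $\frac{1}{283239} \approx 3.5306 \cdot 10^{-6}$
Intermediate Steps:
$l{\left(R \right)} = 307 + R$ ($l{\left(R \right)} = R + 307 = 307 + R$)
$\frac{1}{3408278 + \left(\left(-1879255 + l{\left(O{\left(25,16 \right)} \right)}\right) - 1246107\right)} = \frac{1}{3408278 + \left(\left(-1879255 + \left(307 + 16\right)\right) - 1246107\right)} = \frac{1}{3408278 + \left(\left(-1879255 + 323\right) - 1246107\right)} = \frac{1}{3408278 - 3125039} = \frac{1}{283239}$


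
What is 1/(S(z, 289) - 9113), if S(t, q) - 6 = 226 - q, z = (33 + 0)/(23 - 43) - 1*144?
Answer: -1/9170 ≈ -0.00010905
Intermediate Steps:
z = -2913/20 (z = 33/(-20) - 144 = 33*(-1/20) - 144 = -33/20 - 144 = -2913/20 ≈ -145.65)
S(t, q) = 232 - q (S(t, q) = 6 + (226 - q) = 232 - q)
1/(S(z, 289) - 9113) = 1/((232 - 1*289) - 9113) = 1/((232 - 289) - 9113) = 1/(-57 - 9113) = 1/(-9170) = -1/9170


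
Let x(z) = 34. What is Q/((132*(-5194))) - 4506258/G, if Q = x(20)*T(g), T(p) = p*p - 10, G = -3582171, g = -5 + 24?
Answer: 169265383675/136442505276 ≈ 1.2406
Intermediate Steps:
g = 19
T(p) = -10 + p**2 (T(p) = p**2 - 10 = -10 + p**2)
Q = 11934 (Q = 34*(-10 + 19**2) = 34*(-10 + 361) = 34*351 = 11934)
Q/((132*(-5194))) - 4506258/G = 11934/((132*(-5194))) - 4506258/(-3582171) = 11934/(-685608) - 4506258*(-1/3582171) = 11934*(-1/685608) + 1502086/1194057 = -1989/114268 + 1502086/1194057 = 169265383675/136442505276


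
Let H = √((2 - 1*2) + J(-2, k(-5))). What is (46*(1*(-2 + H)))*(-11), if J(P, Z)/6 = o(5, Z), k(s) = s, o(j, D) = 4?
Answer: 1012 - 1012*√6 ≈ -1466.9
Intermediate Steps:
J(P, Z) = 24 (J(P, Z) = 6*4 = 24)
H = 2*√6 (H = √((2 - 1*2) + 24) = √((2 - 2) + 24) = √(0 + 24) = √24 = 2*√6 ≈ 4.8990)
(46*(1*(-2 + H)))*(-11) = (46*(1*(-2 + 2*√6)))*(-11) = (46*(-2 + 2*√6))*(-11) = (-92 + 92*√6)*(-11) = 1012 - 1012*√6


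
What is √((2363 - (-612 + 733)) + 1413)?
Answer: √3655 ≈ 60.457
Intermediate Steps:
√((2363 - (-612 + 733)) + 1413) = √((2363 - 1*121) + 1413) = √((2363 - 121) + 1413) = √(2242 + 1413) = √3655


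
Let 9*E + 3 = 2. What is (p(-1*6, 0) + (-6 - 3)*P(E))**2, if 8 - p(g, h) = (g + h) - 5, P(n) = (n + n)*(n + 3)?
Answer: 49729/81 ≈ 613.94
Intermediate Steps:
E = -1/9 (E = -1/3 + (1/9)*2 = -1/3 + 2/9 = -1/9 ≈ -0.11111)
P(n) = 2*n*(3 + n) (P(n) = (2*n)*(3 + n) = 2*n*(3 + n))
p(g, h) = 13 - g - h (p(g, h) = 8 - ((g + h) - 5) = 8 - (-5 + g + h) = 8 + (5 - g - h) = 13 - g - h)
(p(-1*6, 0) + (-6 - 3)*P(E))**2 = ((13 - (-1)*6 - 1*0) + (-6 - 3)*(2*(-1/9)*(3 - 1/9)))**2 = ((13 - 1*(-6) + 0) - 18*(-1)*26/(9*9))**2 = ((13 + 6 + 0) - 9*(-52/81))**2 = (19 + 52/9)**2 = (223/9)**2 = 49729/81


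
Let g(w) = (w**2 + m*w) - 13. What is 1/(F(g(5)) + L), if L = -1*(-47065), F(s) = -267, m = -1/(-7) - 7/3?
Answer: 1/46798 ≈ 2.1368e-5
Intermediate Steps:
m = -46/21 (m = -1*(-1/7) - 7*1/3 = 1/7 - 7/3 = -46/21 ≈ -2.1905)
g(w) = -13 + w**2 - 46*w/21 (g(w) = (w**2 - 46*w/21) - 13 = -13 + w**2 - 46*w/21)
L = 47065
1/(F(g(5)) + L) = 1/(-267 + 47065) = 1/46798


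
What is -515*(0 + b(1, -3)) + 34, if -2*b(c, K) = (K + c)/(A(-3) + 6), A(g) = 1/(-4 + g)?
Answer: -2211/41 ≈ -53.927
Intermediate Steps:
b(c, K) = -7*K/82 - 7*c/82 (b(c, K) = -(K + c)/(2*(1/(-4 - 3) + 6)) = -(K + c)/(2*(1/(-7) + 6)) = -(K + c)/(2*(-⅐ + 6)) = -(K + c)/(2*41/7) = -(K + c)*7/(2*41) = -(7*K/41 + 7*c/41)/2 = -7*K/82 - 7*c/82)
-515*(0 + b(1, -3)) + 34 = -515*(0 + (-7/82*(-3) - 7/82*1)) + 34 = -515*(0 + (21/82 - 7/82)) + 34 = -515*(0 + 7/41) + 34 = -515*7/41 + 34 = -103*35/41 + 34 = -3605/41 + 34 = -2211/41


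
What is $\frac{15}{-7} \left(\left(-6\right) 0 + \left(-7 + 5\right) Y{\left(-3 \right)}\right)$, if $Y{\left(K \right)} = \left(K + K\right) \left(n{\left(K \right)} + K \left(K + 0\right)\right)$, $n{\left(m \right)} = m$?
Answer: $- \frac{1080}{7} \approx -154.29$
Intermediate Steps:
$Y{\left(K \right)} = 2 K \left(K + K^{2}\right)$ ($Y{\left(K \right)} = \left(K + K\right) \left(K + K \left(K + 0\right)\right) = 2 K \left(K + K K\right) = 2 K \left(K + K^{2}\right)$)
$\frac{15}{-7} \left(\left(-6\right) 0 + \left(-7 + 5\right) Y{\left(-3 \right)}\right) = \frac{15}{-7} \left(\left(-6\right) 0 + \left(-7 + 5\right) 2 \left(-3\right)^{2} \left(1 - 3\right)\right) = 15 \left(- \frac{1}{7}\right) \left(0 - 2 \cdot 2 \cdot 9 \left(-2\right)\right) = - \frac{15 \left(0 - -72\right)}{7} = - \frac{15 \left(0 + 72\right)}{7} = \left(- \frac{15}{7}\right) 72 = - \frac{1080}{7}$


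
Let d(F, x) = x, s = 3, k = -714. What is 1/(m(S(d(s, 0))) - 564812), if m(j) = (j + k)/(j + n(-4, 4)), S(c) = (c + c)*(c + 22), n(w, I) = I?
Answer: -2/1129981 ≈ -1.7699e-6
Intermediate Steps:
S(c) = 2*c*(22 + c) (S(c) = (2*c)*(22 + c) = 2*c*(22 + c))
m(j) = (-714 + j)/(4 + j) (m(j) = (j - 714)/(j + 4) = (-714 + j)/(4 + j))
1/(m(S(d(s, 0))) - 564812) = 1/((-714 + 2*0*(22 + 0))/(4 + 2*0*(22 + 0)) - 564812) = 1/((-714 + 2*0*22)/(4 + 2*0*22) - 564812) = 1/((-714 + 0)/(4 + 0) - 564812) = 1/(-714/4 - 564812) = 1/((1/4)*(-714) - 564812) = 1/(-357/2 - 564812) = 1/(-1129981/2) = -2/1129981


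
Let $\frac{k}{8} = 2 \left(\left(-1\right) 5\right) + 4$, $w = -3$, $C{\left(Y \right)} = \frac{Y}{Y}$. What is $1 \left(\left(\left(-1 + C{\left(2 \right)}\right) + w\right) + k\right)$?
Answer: $-51$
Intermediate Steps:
$C{\left(Y \right)} = 1$
$k = -48$ ($k = 8 \left(2 \left(\left(-1\right) 5\right) + 4\right) = 8 \left(2 \left(-5\right) + 4\right) = 8 \left(-10 + 4\right) = 8 \left(-6\right) = -48$)
$1 \left(\left(\left(-1 + C{\left(2 \right)}\right) + w\right) + k\right) = 1 \left(\left(\left(-1 + 1\right) - 3\right) - 48\right) = 1 \left(\left(0 - 3\right) - 48\right) = 1 \left(-3 - 48\right) = 1 \left(-51\right) = -51$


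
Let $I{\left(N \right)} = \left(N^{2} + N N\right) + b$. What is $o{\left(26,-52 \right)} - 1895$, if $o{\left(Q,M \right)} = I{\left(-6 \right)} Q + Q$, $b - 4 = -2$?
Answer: $55$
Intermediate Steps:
$b = 2$ ($b = 4 - 2 = 2$)
$I{\left(N \right)} = 2 + 2 N^{2}$ ($I{\left(N \right)} = \left(N^{2} + N N\right) + 2 = \left(N^{2} + N^{2}\right) + 2 = 2 N^{2} + 2 = 2 + 2 N^{2}$)
$o{\left(Q,M \right)} = 75 Q$ ($o{\left(Q,M \right)} = \left(2 + 2 \left(-6\right)^{2}\right) Q + Q = \left(2 + 2 \cdot 36\right) Q + Q = \left(2 + 72\right) Q + Q = 74 Q + Q = 75 Q$)
$o{\left(26,-52 \right)} - 1895 = 75 \cdot 26 - 1895 = 1950 - 1895 = 55$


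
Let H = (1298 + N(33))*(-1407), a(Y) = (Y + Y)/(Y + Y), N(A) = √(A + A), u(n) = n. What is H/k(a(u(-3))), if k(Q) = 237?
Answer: -608762/79 - 469*√66/79 ≈ -7754.1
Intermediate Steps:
N(A) = √2*√A (N(A) = √(2*A) = √2*√A)
a(Y) = 1 (a(Y) = (2*Y)/((2*Y)) = (2*Y)*(1/(2*Y)) = 1)
H = -1826286 - 1407*√66 (H = (1298 + √2*√33)*(-1407) = (1298 + √66)*(-1407) = -1826286 - 1407*√66 ≈ -1.8377e+6)
H/k(a(u(-3))) = (-1826286 - 1407*√66)/237 = (-1826286 - 1407*√66)*(1/237) = -608762/79 - 469*√66/79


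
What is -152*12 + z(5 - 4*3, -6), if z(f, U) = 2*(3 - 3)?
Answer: -1824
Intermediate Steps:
z(f, U) = 0 (z(f, U) = 2*0 = 0)
-152*12 + z(5 - 4*3, -6) = -152*12 + 0 = -1824 + 0 = -1824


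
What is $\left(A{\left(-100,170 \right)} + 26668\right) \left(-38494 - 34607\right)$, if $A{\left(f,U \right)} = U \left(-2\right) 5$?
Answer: $-1825185768$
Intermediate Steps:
$A{\left(f,U \right)} = - 10 U$ ($A{\left(f,U \right)} = - 2 U 5 = - 10 U$)
$\left(A{\left(-100,170 \right)} + 26668\right) \left(-38494 - 34607\right) = \left(\left(-10\right) 170 + 26668\right) \left(-38494 - 34607\right) = \left(-1700 + 26668\right) \left(-73101\right) = 24968 \left(-73101\right) = -1825185768$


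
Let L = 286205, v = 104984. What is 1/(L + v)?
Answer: 1/391189 ≈ 2.5563e-6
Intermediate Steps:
1/(L + v) = 1/(286205 + 104984) = 1/391189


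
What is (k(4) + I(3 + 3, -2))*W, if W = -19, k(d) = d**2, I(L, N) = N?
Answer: -266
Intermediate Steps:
(k(4) + I(3 + 3, -2))*W = (4**2 - 2)*(-19) = (16 - 2)*(-19) = 14*(-19) = -266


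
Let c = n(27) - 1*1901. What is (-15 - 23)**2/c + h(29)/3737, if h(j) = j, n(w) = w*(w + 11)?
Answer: -5370853/3269875 ≈ -1.6425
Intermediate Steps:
n(w) = w*(11 + w)
c = -875 (c = 27*(11 + 27) - 1*1901 = 27*38 - 1901 = 1026 - 1901 = -875)
(-15 - 23)**2/c + h(29)/3737 = (-15 - 23)**2/(-875) + 29/3737 = (-38)**2*(-1/875) + 29*(1/3737) = 1444*(-1/875) + 29/3737 = -1444/875 + 29/3737 = -5370853/3269875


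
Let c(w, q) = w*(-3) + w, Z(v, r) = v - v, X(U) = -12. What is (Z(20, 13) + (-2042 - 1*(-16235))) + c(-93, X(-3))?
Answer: 14379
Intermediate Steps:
Z(v, r) = 0
c(w, q) = -2*w (c(w, q) = -3*w + w = -2*w)
(Z(20, 13) + (-2042 - 1*(-16235))) + c(-93, X(-3)) = (0 + (-2042 - 1*(-16235))) - 2*(-93) = (0 + (-2042 + 16235)) + 186 = (0 + 14193) + 186 = 14193 + 186 = 14379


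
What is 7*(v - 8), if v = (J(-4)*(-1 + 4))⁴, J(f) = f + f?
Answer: 2322376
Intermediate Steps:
J(f) = 2*f
v = 331776 (v = ((2*(-4))*(-1 + 4))⁴ = (-8*3)⁴ = (-24)⁴ = 331776)
7*(v - 8) = 7*(331776 - 8) = 7*331768 = 2322376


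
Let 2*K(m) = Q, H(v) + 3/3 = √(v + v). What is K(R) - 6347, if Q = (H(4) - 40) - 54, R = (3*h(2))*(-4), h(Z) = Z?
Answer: -12789/2 + √2 ≈ -6393.1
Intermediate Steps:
H(v) = -1 + √2*√v (H(v) = -1 + √(v + v) = -1 + √(2*v) = -1 + √2*√v)
R = -24 (R = (3*2)*(-4) = 6*(-4) = -24)
Q = -95 + 2*√2 (Q = ((-1 + √2*√4) - 40) - 54 = ((-1 + √2*2) - 40) - 54 = ((-1 + 2*√2) - 40) - 54 = (-41 + 2*√2) - 54 = -95 + 2*√2 ≈ -92.172)
K(m) = -95/2 + √2 (K(m) = (-95 + 2*√2)/2 = -95/2 + √2)
K(R) - 6347 = (-95/2 + √2) - 6347 = -12789/2 + √2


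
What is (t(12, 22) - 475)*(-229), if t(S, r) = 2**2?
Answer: 107859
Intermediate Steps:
t(S, r) = 4
(t(12, 22) - 475)*(-229) = (4 - 475)*(-229) = -471*(-229) = 107859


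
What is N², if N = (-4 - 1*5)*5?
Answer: 2025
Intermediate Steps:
N = -45 (N = (-4 - 5)*5 = -9*5 = -45)
N² = (-45)² = 2025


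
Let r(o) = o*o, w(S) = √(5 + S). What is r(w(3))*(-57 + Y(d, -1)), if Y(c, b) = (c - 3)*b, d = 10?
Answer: -512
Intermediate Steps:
Y(c, b) = b*(-3 + c) (Y(c, b) = (-3 + c)*b = b*(-3 + c))
r(o) = o²
r(w(3))*(-57 + Y(d, -1)) = (√(5 + 3))²*(-57 - (-3 + 10)) = (√8)²*(-57 - 1*7) = (2*√2)²*(-57 - 7) = 8*(-64) = -512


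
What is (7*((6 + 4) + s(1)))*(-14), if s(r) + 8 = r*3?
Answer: -490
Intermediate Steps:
s(r) = -8 + 3*r (s(r) = -8 + r*3 = -8 + 3*r)
(7*((6 + 4) + s(1)))*(-14) = (7*((6 + 4) + (-8 + 3*1)))*(-14) = (7*(10 + (-8 + 3)))*(-14) = (7*(10 - 5))*(-14) = (7*5)*(-14) = 35*(-14) = -490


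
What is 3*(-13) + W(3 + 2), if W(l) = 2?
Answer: -37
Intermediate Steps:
3*(-13) + W(3 + 2) = 3*(-13) + 2 = -39 + 2 = -37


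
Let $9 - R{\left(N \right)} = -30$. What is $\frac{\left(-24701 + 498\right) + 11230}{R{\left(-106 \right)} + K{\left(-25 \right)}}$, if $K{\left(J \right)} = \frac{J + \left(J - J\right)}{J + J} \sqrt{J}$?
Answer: $- \frac{2023788}{6109} + \frac{129730 i}{6109} \approx -331.28 + 21.236 i$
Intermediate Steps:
$R{\left(N \right)} = 39$ ($R{\left(N \right)} = 9 - -30 = 9 + 30 = 39$)
$K{\left(J \right)} = \frac{\sqrt{J}}{2}$ ($K{\left(J \right)} = \frac{J + 0}{2 J} \sqrt{J} = J \frac{1}{2 J} \sqrt{J} = \frac{\sqrt{J}}{2}$)
$\frac{\left(-24701 + 498\right) + 11230}{R{\left(-106 \right)} + K{\left(-25 \right)}} = \frac{\left(-24701 + 498\right) + 11230}{39 + \frac{\sqrt{-25}}{2}} = \frac{-24203 + 11230}{39 + \frac{5 i}{2}} = - \frac{12973}{39 + \frac{5 i}{2}} = - 12973 \frac{4 \left(39 - \frac{5 i}{2}\right)}{6109} = - \frac{51892 \left(39 - \frac{5 i}{2}\right)}{6109}$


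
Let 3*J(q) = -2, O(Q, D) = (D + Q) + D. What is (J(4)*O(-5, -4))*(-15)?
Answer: -130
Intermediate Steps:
O(Q, D) = Q + 2*D
J(q) = -⅔ (J(q) = (⅓)*(-2) = -⅔)
(J(4)*O(-5, -4))*(-15) = -2*(-5 + 2*(-4))/3*(-15) = -2*(-5 - 8)/3*(-15) = -⅔*(-13)*(-15) = (26/3)*(-15) = -130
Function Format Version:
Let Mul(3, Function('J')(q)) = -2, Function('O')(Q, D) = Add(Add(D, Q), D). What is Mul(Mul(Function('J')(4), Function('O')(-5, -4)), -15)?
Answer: -130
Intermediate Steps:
Function('O')(Q, D) = Add(Q, Mul(2, D))
Function('J')(q) = Rational(-2, 3) (Function('J')(q) = Mul(Rational(1, 3), -2) = Rational(-2, 3))
Mul(Mul(Function('J')(4), Function('O')(-5, -4)), -15) = Mul(Mul(Rational(-2, 3), Add(-5, Mul(2, -4))), -15) = Mul(Mul(Rational(-2, 3), Add(-5, -8)), -15) = Mul(Mul(Rational(-2, 3), -13), -15) = Mul(Rational(26, 3), -15) = -130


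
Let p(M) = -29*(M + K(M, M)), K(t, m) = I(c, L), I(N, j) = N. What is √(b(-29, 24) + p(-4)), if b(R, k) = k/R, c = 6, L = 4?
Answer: I*√49474/29 ≈ 7.6699*I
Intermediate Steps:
K(t, m) = 6
p(M) = -174 - 29*M (p(M) = -29*(M + 6) = -29*(6 + M) = -174 - 29*M)
√(b(-29, 24) + p(-4)) = √(24/(-29) + (-174 - 29*(-4))) = √(24*(-1/29) + (-174 + 116)) = √(-24/29 - 58) = √(-1706/29) = I*√49474/29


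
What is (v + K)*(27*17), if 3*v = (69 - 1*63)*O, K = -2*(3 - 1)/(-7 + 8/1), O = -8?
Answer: -9180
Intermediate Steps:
K = -4 (K = -4/(-7 + 8*1) = -4/(-7 + 8) = -4/1 = -4 ≈ -4.0000)
v = -16 (v = ((69 - 1*63)*(-8))/3 = ((69 - 63)*(-8))/3 = (6*(-8))/3 = (⅓)*(-48) = -16)
(v + K)*(27*17) = (-16 - 4)*(27*17) = -20*459 = -9180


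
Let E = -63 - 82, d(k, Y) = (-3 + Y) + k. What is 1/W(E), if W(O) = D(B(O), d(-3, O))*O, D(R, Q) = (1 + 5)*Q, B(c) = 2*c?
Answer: 1/131370 ≈ 7.6121e-6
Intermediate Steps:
d(k, Y) = -3 + Y + k
D(R, Q) = 6*Q
E = -145
W(O) = O*(-36 + 6*O) (W(O) = (6*(-3 + O - 3))*O = (6*(-6 + O))*O = (-36 + 6*O)*O = O*(-36 + 6*O))
1/W(E) = 1/(6*(-145)*(-6 - 145)) = 1/(6*(-145)*(-151)) = 1/131370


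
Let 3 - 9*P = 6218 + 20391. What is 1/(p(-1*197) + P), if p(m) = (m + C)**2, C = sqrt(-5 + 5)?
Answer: 9/322675 ≈ 2.7892e-5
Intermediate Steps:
C = 0 (C = sqrt(0) = 0)
p(m) = m**2 (p(m) = (m + 0)**2 = m**2)
P = -26606/9 (P = 1/3 - (6218 + 20391)/9 = 1/3 - 1/9*26609 = 1/3 - 26609/9 = -26606/9 ≈ -2956.2)
1/(p(-1*197) + P) = 1/((-1*197)**2 - 26606/9) = 1/((-197)**2 - 26606/9) = 1/(38809 - 26606/9) = 1/(322675/9) = 9/322675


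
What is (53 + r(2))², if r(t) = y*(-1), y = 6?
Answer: 2209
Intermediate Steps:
r(t) = -6 (r(t) = 6*(-1) = -6)
(53 + r(2))² = (53 - 6)² = 47² = 2209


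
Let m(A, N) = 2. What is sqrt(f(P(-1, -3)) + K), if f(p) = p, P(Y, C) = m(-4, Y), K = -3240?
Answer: I*sqrt(3238) ≈ 56.903*I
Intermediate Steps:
P(Y, C) = 2
sqrt(f(P(-1, -3)) + K) = sqrt(2 - 3240) = sqrt(-3238) = I*sqrt(3238)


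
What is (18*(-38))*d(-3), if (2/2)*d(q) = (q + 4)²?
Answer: -684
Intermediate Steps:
d(q) = (4 + q)² (d(q) = (q + 4)² = (4 + q)²)
(18*(-38))*d(-3) = (18*(-38))*(4 - 3)² = -684*1² = -684*1 = -684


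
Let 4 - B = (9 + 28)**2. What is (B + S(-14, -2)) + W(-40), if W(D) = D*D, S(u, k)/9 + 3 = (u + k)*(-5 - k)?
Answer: 640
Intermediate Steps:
S(u, k) = -27 + 9*(-5 - k)*(k + u) (S(u, k) = -27 + 9*((u + k)*(-5 - k)) = -27 + 9*((k + u)*(-5 - k)) = -27 + 9*((-5 - k)*(k + u)) = -27 + 9*(-5 - k)*(k + u))
W(D) = D**2
B = -1365 (B = 4 - (9 + 28)**2 = 4 - 1*37**2 = 4 - 1*1369 = 4 - 1369 = -1365)
(B + S(-14, -2)) + W(-40) = (-1365 + (-27 - 45*(-2) - 45*(-14) - 9*(-2)**2 - 9*(-2)*(-14))) + (-40)**2 = (-1365 + (-27 + 90 + 630 - 9*4 - 252)) + 1600 = (-1365 + (-27 + 90 + 630 - 36 - 252)) + 1600 = (-1365 + 405) + 1600 = -960 + 1600 = 640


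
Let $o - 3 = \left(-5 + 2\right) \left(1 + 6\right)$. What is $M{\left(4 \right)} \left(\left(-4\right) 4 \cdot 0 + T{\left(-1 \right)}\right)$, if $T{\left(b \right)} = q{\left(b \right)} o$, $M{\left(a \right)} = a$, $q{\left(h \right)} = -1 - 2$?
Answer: $216$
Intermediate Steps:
$q{\left(h \right)} = -3$
$o = -18$ ($o = 3 + \left(-5 + 2\right) \left(1 + 6\right) = 3 - 21 = -18$)
$T{\left(b \right)} = 54$ ($T{\left(b \right)} = \left(-3\right) \left(-18\right) = 54$)
$M{\left(4 \right)} \left(\left(-4\right) 4 \cdot 0 + T{\left(-1 \right)}\right) = 4 \left(\left(-4\right) 4 \cdot 0 + 54\right) = 4 \left(\left(-16\right) 0 + 54\right) = 4 \left(0 + 54\right) = 4 \cdot 54 = 216$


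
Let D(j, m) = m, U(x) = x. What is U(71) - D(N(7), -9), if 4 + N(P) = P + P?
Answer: 80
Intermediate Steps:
N(P) = -4 + 2*P (N(P) = -4 + (P + P) = -4 + 2*P)
U(71) - D(N(7), -9) = 71 - 1*(-9) = 71 + 9 = 80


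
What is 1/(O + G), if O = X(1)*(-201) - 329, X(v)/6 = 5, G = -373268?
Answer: -1/379627 ≈ -2.6342e-6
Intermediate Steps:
X(v) = 30 (X(v) = 6*5 = 30)
O = -6359 (O = 30*(-201) - 329 = -6030 - 329 = -6359)
1/(O + G) = 1/(-6359 - 373268) = 1/(-379627) = -1/379627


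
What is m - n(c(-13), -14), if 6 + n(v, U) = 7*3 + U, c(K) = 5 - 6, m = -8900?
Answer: -8901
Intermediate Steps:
c(K) = -1
n(v, U) = 15 + U (n(v, U) = -6 + (7*3 + U) = -6 + (21 + U) = 15 + U)
m - n(c(-13), -14) = -8900 - (15 - 14) = -8900 - 1*1 = -8900 - 1 = -8901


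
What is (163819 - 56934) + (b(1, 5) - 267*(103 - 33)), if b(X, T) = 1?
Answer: 88196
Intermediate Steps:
(163819 - 56934) + (b(1, 5) - 267*(103 - 33)) = (163819 - 56934) + (1 - 267*(103 - 33)) = 106885 + (1 - 267*70) = 106885 + (1 - 18690) = 106885 - 18689 = 88196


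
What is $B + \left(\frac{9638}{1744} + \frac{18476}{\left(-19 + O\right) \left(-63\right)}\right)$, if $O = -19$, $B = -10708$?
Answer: $- \frac{11163015193}{1043784} \approx -10695.0$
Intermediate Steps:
$B + \left(\frac{9638}{1744} + \frac{18476}{\left(-19 + O\right) \left(-63\right)}\right) = -10708 + \left(\frac{9638}{1744} + \frac{18476}{\left(-19 - 19\right) \left(-63\right)}\right) = -10708 + \left(9638 \cdot \frac{1}{1744} + \frac{18476}{\left(-38\right) \left(-63\right)}\right) = -10708 + \left(\frac{4819}{872} + \frac{18476}{2394}\right) = -10708 + \left(\frac{4819}{872} + 18476 \cdot \frac{1}{2394}\right) = -10708 + \left(\frac{4819}{872} + \frac{9238}{1197}\right) = -10708 + \frac{13823879}{1043784} = - \frac{11163015193}{1043784}$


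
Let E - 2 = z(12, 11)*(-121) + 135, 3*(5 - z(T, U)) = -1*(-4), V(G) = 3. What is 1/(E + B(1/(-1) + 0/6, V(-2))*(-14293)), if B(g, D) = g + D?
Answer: -3/86678 ≈ -3.4611e-5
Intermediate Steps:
z(T, U) = 11/3 (z(T, U) = 5 - (-1)*(-4)/3 = 5 - ⅓*4 = 5 - 4/3 = 11/3)
B(g, D) = D + g
E = -920/3 (E = 2 + ((11/3)*(-121) + 135) = 2 + (-1331/3 + 135) = 2 - 926/3 = -920/3 ≈ -306.67)
1/(E + B(1/(-1) + 0/6, V(-2))*(-14293)) = 1/(-920/3 + (3 + (1/(-1) + 0/6))*(-14293)) = 1/(-920/3 + (3 + (1*(-1) + 0*(⅙)))*(-14293)) = 1/(-920/3 + (3 + (-1 + 0))*(-14293)) = 1/(-920/3 + (3 - 1)*(-14293)) = 1/(-920/3 + 2*(-14293)) = 1/(-920/3 - 28586) = 1/(-86678/3) = -3/86678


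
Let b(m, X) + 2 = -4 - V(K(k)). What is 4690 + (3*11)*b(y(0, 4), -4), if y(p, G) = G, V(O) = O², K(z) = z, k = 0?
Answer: 4492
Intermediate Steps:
b(m, X) = -6 (b(m, X) = -2 + (-4 - 1*0²) = -2 + (-4 - 1*0) = -2 + (-4 + 0) = -2 - 4 = -6)
4690 + (3*11)*b(y(0, 4), -4) = 4690 + (3*11)*(-6) = 4690 + 33*(-6) = 4690 - 198 = 4492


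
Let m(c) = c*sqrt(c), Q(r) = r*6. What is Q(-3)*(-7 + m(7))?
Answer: 126 - 126*sqrt(7) ≈ -207.36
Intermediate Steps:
Q(r) = 6*r
m(c) = c**(3/2)
Q(-3)*(-7 + m(7)) = (6*(-3))*(-7 + 7**(3/2)) = -18*(-7 + 7*sqrt(7)) = 126 - 126*sqrt(7)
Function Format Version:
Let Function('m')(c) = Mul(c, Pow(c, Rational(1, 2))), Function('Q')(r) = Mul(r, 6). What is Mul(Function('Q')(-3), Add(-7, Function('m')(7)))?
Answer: Add(126, Mul(-126, Pow(7, Rational(1, 2)))) ≈ -207.36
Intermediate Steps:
Function('Q')(r) = Mul(6, r)
Function('m')(c) = Pow(c, Rational(3, 2))
Mul(Function('Q')(-3), Add(-7, Function('m')(7))) = Mul(Mul(6, -3), Add(-7, Pow(7, Rational(3, 2)))) = Mul(-18, Add(-7, Mul(7, Pow(7, Rational(1, 2))))) = Add(126, Mul(-126, Pow(7, Rational(1, 2))))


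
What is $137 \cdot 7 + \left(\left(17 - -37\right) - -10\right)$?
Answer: $1023$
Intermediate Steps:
$137 \cdot 7 + \left(\left(17 - -37\right) - -10\right) = 959 + \left(\left(17 + 37\right) + 10\right) = 959 + \left(54 + 10\right) = 959 + 64 = 1023$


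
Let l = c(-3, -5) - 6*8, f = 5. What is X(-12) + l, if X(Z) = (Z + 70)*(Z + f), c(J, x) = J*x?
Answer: -439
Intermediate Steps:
X(Z) = (5 + Z)*(70 + Z) (X(Z) = (Z + 70)*(Z + 5) = (70 + Z)*(5 + Z) = (5 + Z)*(70 + Z))
l = -33 (l = -3*(-5) - 6*8 = 15 - 48 = -33)
X(-12) + l = (350 + (-12)**2 + 75*(-12)) - 33 = (350 + 144 - 900) - 33 = -406 - 33 = -439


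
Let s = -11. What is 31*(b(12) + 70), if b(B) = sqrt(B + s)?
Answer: 2201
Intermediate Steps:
b(B) = sqrt(-11 + B) (b(B) = sqrt(B - 11) = sqrt(-11 + B))
31*(b(12) + 70) = 31*(sqrt(-11 + 12) + 70) = 31*(sqrt(1) + 70) = 31*(1 + 70) = 31*71 = 2201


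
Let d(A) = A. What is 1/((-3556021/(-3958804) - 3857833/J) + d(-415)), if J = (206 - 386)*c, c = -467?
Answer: -41597133030/19134495905759 ≈ -0.0021739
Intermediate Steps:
J = 84060 (J = (206 - 386)*(-467) = -180*(-467) = 84060)
1/((-3556021/(-3958804) - 3857833/J) + d(-415)) = 1/((-3556021/(-3958804) - 3857833/84060) - 415) = 1/((-3556021*(-1/3958804) - 3857833*1/84060) - 415) = 1/((3556021/3958804 - 3857833/84060) - 415) = 1/(-1871685698309/41597133030 - 415) = 1/(-19134495905759/41597133030) = -41597133030/19134495905759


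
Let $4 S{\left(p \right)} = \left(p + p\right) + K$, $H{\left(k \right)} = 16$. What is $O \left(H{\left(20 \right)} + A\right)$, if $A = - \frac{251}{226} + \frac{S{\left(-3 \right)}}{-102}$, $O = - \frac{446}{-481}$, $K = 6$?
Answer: $\frac{750395}{54353} \approx 13.806$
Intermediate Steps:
$S{\left(p \right)} = \frac{3}{2} + \frac{p}{2}$ ($S{\left(p \right)} = \frac{\left(p + p\right) + 6}{4} = \frac{2 p + 6}{4} = \frac{6 + 2 p}{4} = \frac{3}{2} + \frac{p}{2}$)
$O = \frac{446}{481}$ ($O = \left(-446\right) \left(- \frac{1}{481}\right) = \frac{446}{481} \approx 0.92723$)
$A = - \frac{251}{226}$ ($A = - \frac{251}{226} + \frac{\frac{3}{2} + \frac{1}{2} \left(-3\right)}{-102} = \left(-251\right) \frac{1}{226} + \left(\frac{3}{2} - \frac{3}{2}\right) \left(- \frac{1}{102}\right) = - \frac{251}{226} + 0 \left(- \frac{1}{102}\right) = - \frac{251}{226} + 0 = - \frac{251}{226} \approx -1.1106$)
$O \left(H{\left(20 \right)} + A\right) = \frac{446 \left(16 - \frac{251}{226}\right)}{481} = \frac{446}{481} \cdot \frac{3365}{226} = \frac{750395}{54353}$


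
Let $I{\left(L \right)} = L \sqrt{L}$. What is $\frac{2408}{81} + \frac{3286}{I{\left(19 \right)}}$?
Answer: $\frac{2408}{81} + \frac{3286 \sqrt{19}}{361} \approx 69.405$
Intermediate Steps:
$I{\left(L \right)} = L^{\frac{3}{2}}$
$\frac{2408}{81} + \frac{3286}{I{\left(19 \right)}} = \frac{2408}{81} + \frac{3286}{19^{\frac{3}{2}}} = 2408 \cdot \frac{1}{81} + \frac{3286}{19 \sqrt{19}} = \frac{2408}{81} + 3286 \frac{\sqrt{19}}{361} = \frac{2408}{81} + \frac{3286 \sqrt{19}}{361}$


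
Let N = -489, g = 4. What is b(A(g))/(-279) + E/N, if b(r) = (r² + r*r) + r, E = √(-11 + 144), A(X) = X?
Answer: -4/31 - √133/489 ≈ -0.15262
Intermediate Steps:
E = √133 ≈ 11.533
b(r) = r + 2*r² (b(r) = (r² + r²) + r = 2*r² + r = r + 2*r²)
b(A(g))/(-279) + E/N = (4*(1 + 2*4))/(-279) + √133/(-489) = (4*(1 + 8))*(-1/279) + √133*(-1/489) = (4*9)*(-1/279) - √133/489 = 36*(-1/279) - √133/489 = -4/31 - √133/489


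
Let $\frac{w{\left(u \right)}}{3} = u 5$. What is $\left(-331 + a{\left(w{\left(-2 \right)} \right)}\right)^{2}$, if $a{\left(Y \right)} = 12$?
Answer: $101761$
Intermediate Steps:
$w{\left(u \right)} = 15 u$ ($w{\left(u \right)} = 3 u 5 = 3 \cdot 5 u = 15 u$)
$\left(-331 + a{\left(w{\left(-2 \right)} \right)}\right)^{2} = \left(-331 + 12\right)^{2} = \left(-319\right)^{2} = 101761$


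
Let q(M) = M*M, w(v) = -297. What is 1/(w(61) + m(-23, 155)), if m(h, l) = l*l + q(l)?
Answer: 1/47753 ≈ 2.0941e-5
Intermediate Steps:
q(M) = M²
m(h, l) = 2*l² (m(h, l) = l*l + l² = l² + l² = 2*l²)
1/(w(61) + m(-23, 155)) = 1/(-297 + 2*155²) = 1/(-297 + 2*24025) = 1/(-297 + 48050) = 1/47753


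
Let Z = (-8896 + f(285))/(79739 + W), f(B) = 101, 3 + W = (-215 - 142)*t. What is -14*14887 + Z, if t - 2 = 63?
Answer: -11782086753/56531 ≈ -2.0842e+5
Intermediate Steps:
t = 65 (t = 2 + 63 = 65)
W = -23208 (W = -3 + (-215 - 142)*65 = -3 - 357*65 = -3 - 23205 = -23208)
Z = -8795/56531 (Z = (-8896 + 101)/(79739 - 23208) = -8795/56531 ≈ -0.15558)
-14*14887 + Z = -14*14887 - 8795/56531 = -208418 - 8795/56531 = -11782086753/56531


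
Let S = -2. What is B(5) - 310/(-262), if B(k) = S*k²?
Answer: -6395/131 ≈ -48.817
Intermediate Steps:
B(k) = -2*k²
B(5) - 310/(-262) = -2*5² - 310/(-262) = -2*25 - 310*(-1)/262 = -50 - 1*(-155/131) = -50 + 155/131 = -6395/131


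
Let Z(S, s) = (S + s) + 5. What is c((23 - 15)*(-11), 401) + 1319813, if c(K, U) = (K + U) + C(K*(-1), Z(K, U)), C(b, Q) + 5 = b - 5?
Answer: 1320204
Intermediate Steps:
Z(S, s) = 5 + S + s
C(b, Q) = -10 + b (C(b, Q) = -5 + (b - 5) = -5 + (-5 + b) = -10 + b)
c(K, U) = -10 + U (c(K, U) = (K + U) + (-10 + K*(-1)) = (K + U) + (-10 - K) = -10 + U)
c((23 - 15)*(-11), 401) + 1319813 = (-10 + 401) + 1319813 = 391 + 1319813 = 1320204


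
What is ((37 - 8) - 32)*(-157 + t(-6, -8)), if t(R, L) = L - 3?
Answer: 504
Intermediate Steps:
t(R, L) = -3 + L
((37 - 8) - 32)*(-157 + t(-6, -8)) = ((37 - 8) - 32)*(-157 + (-3 - 8)) = (29 - 32)*(-157 - 11) = -3*(-168) = 504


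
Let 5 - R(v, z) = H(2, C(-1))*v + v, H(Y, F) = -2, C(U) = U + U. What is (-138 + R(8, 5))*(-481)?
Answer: 60125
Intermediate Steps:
C(U) = 2*U
R(v, z) = 5 + v (R(v, z) = 5 - (-2*v + v) = 5 - (-1)*v = 5 + v)
(-138 + R(8, 5))*(-481) = (-138 + (5 + 8))*(-481) = (-138 + 13)*(-481) = -125*(-481) = 60125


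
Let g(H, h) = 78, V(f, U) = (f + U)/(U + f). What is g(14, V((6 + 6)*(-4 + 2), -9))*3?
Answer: 234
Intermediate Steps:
V(f, U) = 1 (V(f, U) = (U + f)/(U + f) = 1)
g(14, V((6 + 6)*(-4 + 2), -9))*3 = 78*3 = 234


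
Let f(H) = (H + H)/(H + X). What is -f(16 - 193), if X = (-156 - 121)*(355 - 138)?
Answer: -177/30143 ≈ -0.0058720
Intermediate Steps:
X = -60109 (X = -277*217 = -60109)
f(H) = 2*H/(-60109 + H) (f(H) = (H + H)/(H - 60109) = (2*H)/(-60109 + H) = 2*H/(-60109 + H))
-f(16 - 193) = -2*(16 - 193)/(-60109 + (16 - 193)) = -2*(-177)/(-60109 - 177) = -2*(-177)/(-60286) = -2*(-177)*(-1)/60286 = -1*177/30143 = -177/30143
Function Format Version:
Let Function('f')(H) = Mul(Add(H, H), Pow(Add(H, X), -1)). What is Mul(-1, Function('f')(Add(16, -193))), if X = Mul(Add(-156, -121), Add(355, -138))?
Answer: Rational(-177, 30143) ≈ -0.0058720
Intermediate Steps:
X = -60109 (X = Mul(-277, 217) = -60109)
Function('f')(H) = Mul(2, H, Pow(Add(-60109, H), -1)) (Function('f')(H) = Mul(Add(H, H), Pow(Add(H, -60109), -1)) = Mul(Mul(2, H), Pow(Add(-60109, H), -1)) = Mul(2, H, Pow(Add(-60109, H), -1)))
Mul(-1, Function('f')(Add(16, -193))) = Mul(-1, Mul(2, Add(16, -193), Pow(Add(-60109, Add(16, -193)), -1))) = Mul(-1, Mul(2, -177, Pow(Add(-60109, -177), -1))) = Mul(-1, Mul(2, -177, Pow(-60286, -1))) = Mul(-1, Mul(2, -177, Rational(-1, 60286))) = Mul(-1, Rational(177, 30143)) = Rational(-177, 30143)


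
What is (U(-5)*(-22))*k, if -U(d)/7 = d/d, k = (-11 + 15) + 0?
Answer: 616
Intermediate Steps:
k = 4 (k = 4 + 0 = 4)
U(d) = -7 (U(d) = -7*d/d = -7*1 = -7)
(U(-5)*(-22))*k = -7*(-22)*4 = 154*4 = 616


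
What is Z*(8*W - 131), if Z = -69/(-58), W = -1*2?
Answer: -10143/58 ≈ -174.88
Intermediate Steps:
W = -2
Z = 69/58 (Z = -69*(-1/58) = 69/58 ≈ 1.1897)
Z*(8*W - 131) = 69*(8*(-2) - 131)/58 = 69*(-16 - 131)/58 = (69/58)*(-147) = -10143/58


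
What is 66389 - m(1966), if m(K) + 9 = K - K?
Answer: 66398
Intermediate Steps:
m(K) = -9 (m(K) = -9 + (K - K) = -9 + 0 = -9)
66389 - m(1966) = 66389 - 1*(-9) = 66389 + 9 = 66398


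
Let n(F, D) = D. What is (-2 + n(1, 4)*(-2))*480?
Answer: -4800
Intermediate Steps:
(-2 + n(1, 4)*(-2))*480 = (-2 + 4*(-2))*480 = (-2 - 8)*480 = -10*480 = -4800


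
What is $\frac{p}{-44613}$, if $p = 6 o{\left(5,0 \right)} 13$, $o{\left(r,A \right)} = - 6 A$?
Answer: $0$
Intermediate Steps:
$p = 0$ ($p = 6 \left(\left(-6\right) 0\right) 13 = 6 \cdot 0 \cdot 13 = 0 \cdot 13 = 0$)
$\frac{p}{-44613} = \frac{0}{-44613} = 0 \left(- \frac{1}{44613}\right) = 0$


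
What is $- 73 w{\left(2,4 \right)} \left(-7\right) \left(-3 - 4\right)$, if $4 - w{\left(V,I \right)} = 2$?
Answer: $-7154$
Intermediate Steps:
$w{\left(V,I \right)} = 2$ ($w{\left(V,I \right)} = 4 - 2 = 2$)
$- 73 w{\left(2,4 \right)} \left(-7\right) \left(-3 - 4\right) = - 73 \cdot 2 \left(-7\right) \left(-3 - 4\right) = - 73 \left(\left(-14\right) \left(-7\right)\right) = \left(-73\right) 98 = -7154$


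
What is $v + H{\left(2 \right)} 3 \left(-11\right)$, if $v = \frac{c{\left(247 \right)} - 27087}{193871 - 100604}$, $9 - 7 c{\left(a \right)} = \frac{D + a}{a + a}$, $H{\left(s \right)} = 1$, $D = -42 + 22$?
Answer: $- \frac{10736733065}{322517286} \approx -33.29$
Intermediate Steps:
$D = -20$
$c{\left(a \right)} = \frac{9}{7} - \frac{-20 + a}{14 a}$ ($c{\left(a \right)} = \frac{9}{7} - \frac{\left(-20 + a\right) \frac{1}{a + a}}{7} = \frac{9}{7} - \frac{\left(-20 + a\right) \frac{1}{2 a}}{7} = \frac{9}{7} - \frac{\frac{1}{2} \frac{1}{a} \left(-20 + a\right)}{7} = \frac{9}{7} - \frac{-20 + a}{14 a}$)
$v = - \frac{93662627}{322517286}$ ($v = \frac{\frac{20 + 17 \cdot 247}{14 \cdot 247} - 27087}{193871 - 100604} = \frac{\frac{1}{14} \cdot \frac{1}{247} \left(20 + 4199\right) - 27087}{93267} = \left(\frac{1}{14} \cdot \frac{1}{247} \cdot 4219 - 27087\right) \frac{1}{93267} = \left(\frac{4219}{3458} - 27087\right) \frac{1}{93267} = \left(- \frac{93662627}{3458}\right) \frac{1}{93267} = - \frac{93662627}{322517286} \approx -0.29041$)
$v + H{\left(2 \right)} 3 \left(-11\right) = - \frac{93662627}{322517286} + 1 \cdot 3 \left(-11\right) = - \frac{93662627}{322517286} + 3 \left(-11\right) = - \frac{93662627}{322517286} - 33 = - \frac{10736733065}{322517286}$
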